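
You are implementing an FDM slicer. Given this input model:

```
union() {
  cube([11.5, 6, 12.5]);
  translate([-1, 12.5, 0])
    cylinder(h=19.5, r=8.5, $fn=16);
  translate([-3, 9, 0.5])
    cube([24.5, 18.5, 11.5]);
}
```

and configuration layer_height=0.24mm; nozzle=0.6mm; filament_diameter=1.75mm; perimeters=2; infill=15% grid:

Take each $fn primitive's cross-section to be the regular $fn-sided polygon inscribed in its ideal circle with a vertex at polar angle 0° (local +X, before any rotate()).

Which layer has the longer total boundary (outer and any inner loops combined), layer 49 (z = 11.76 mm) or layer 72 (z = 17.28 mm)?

Layer 49 (z = 11.76): the cube (footprint 11.5×6) is included at this height (perimeter 35.00 mm); the r=8.5 cylinder at (-1, 12.5) gives a regular 16-gon of circumradius 8.5 (constant along its height) (perimeter = 2·16·8.500·sin(180°/16) = 53.06 mm); the cube at (-3, 9) is present — its section is the full 24.5×18.5 rectangle (perimeter 86.00 mm); Merging all regions: the regions partially overlap (shared area 112.34 mm²), so the edge portions inside another operand are dropped and the merged outline is re-measured after clipping — boundary = 123.04 mm. So its perimeter = 123.04 mm. Layer 72 (z = 17.28): the cube is not intersected at this z (z outside [0, 12.5]); the r=8.5 cylinder at (-1, 12.5) gives a regular 16-gon of circumradius 8.5 (constant along its height) (perimeter = 2·16·8.500·sin(180°/16) = 53.06 mm); the cube at (-3, 9) does not reach this height (z outside [0.5, 12]); Taking the union: only the r=8.5 cylinder at (-1, 12.5) is present, so the union is just that shape — boundary = 53.06 mm. So its perimeter = 53.06 mm. Layer 49 is larger (123.04 vs 53.06 mm).

layer 49 (z = 11.76 mm)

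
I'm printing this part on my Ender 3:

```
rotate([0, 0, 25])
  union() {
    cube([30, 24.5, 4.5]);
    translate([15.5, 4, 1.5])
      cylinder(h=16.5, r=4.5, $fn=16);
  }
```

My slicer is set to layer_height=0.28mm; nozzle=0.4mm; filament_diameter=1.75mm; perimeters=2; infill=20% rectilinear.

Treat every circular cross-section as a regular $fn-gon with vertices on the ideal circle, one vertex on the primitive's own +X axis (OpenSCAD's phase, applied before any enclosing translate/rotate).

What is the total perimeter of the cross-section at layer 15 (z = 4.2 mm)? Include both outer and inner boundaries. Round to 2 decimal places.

At z = 4.2 mm: the cube is present — its section is the full 30×24.5 rectangle (perimeter 109.00 mm); the cylinder at (15.5, 4): section is a regular 16-gon, circumradius r=4.5 (perimeter = 2·16·4.500·sin(180°/16) = 28.09 mm); Taking the union: the regions partially overlap (shared area 60.83 mm²), so the edge portions inside another operand are dropped and the merged outline is re-measured after clipping — boundary = 109.16 mm; (rotated 25° about Z; rotation is an isometry so areas/perimeters/island counts are preserved). Overall, the cross-section is a single solid region. Total boundary length (outer) = 109.16 mm.

109.16 mm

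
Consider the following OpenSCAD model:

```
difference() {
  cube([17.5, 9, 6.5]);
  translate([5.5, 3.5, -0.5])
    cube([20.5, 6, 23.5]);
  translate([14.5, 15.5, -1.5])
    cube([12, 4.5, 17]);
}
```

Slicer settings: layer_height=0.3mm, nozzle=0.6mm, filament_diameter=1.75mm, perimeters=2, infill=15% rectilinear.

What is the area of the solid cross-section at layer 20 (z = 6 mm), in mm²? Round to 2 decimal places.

At z = 6 mm: the cube is present — its section is the full 17.5×9 rectangle (area 157.50 mm²); the cube at (5.5, 3.5) is present — its section is the full 20.5×6 rectangle (area 123.00 mm²); the 12×4.5 cube at (14.5, 15.5) contributes its full rectangle (area 54.00 mm²); Subtracting the remaining from the first: starting from the 17.5×9 cube (157.50 mm²), the 20.5×6 cube at (5.5, 3.5) partially overlaps it — only the 66.00 mm² overlap (of its 123.00 mm²) is removed, clipping the outline; the 12×4.5 cube at (14.5, 15.5) misses the remaining region (no effect) — area = 91.50 mm². Overall, the cross-section is a single solid region. Net area = 91.50 mm².

91.50 mm²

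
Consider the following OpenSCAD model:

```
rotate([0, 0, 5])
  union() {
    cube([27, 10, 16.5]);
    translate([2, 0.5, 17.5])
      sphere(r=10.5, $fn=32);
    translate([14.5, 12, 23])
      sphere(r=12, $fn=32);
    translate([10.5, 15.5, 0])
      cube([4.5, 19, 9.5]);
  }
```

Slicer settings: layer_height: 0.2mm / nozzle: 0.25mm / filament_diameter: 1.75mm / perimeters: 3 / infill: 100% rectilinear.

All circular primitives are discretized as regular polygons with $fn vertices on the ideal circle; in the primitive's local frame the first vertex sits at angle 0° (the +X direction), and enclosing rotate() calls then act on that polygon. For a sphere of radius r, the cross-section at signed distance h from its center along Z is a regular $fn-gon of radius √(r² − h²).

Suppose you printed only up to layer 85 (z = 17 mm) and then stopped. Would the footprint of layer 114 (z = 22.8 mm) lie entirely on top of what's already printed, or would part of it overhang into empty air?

Compare the two slices. At z = 17: the cube is absent (z outside [0, 16.5]); the r=10.5 sphere at (2, 0.5) slices to a regular 32-gon of circumradius 10.488 (√(r²−h²) with h=0.5 from center) (area = (32/2)·10.488²·sin(360°/32) = 343.36 mm²); the r=12 sphere at (14.5, 12) slices to a regular 32-gon of circumradius 10.392 (√(r²−h²) with h=6 from center) (area = (32/2)·10.392²·sin(360°/32) = 337.12 mm²); the cube at (10.5, 15.5) is absent (z outside [0, 9.5]); Combining (union): the regions partially overlap — summed areas 680.48 mm² minus the doubly-counted overlap 31.31 mm² gives 649.16 mm² — area = 649.16 mm²; (rotated 5° about Z; rotation is an isometry so areas/perimeters/island counts are preserved). At z = 22.8: the cube is absent (z outside [0, 16.5]); the sphere at (2, 0.5): section is a regular 32-gon, circumradius = √(r²−h²) = √(10.5²−5.3²) = 9.064 (area = (32/2)·9.064²·sin(360°/32) = 256.46 mm²); the r=12 sphere at (14.5, 12) contributes a regular 32-gon of circumradius √(12²−0.2²) = 11.998 (area = (32/2)·11.998²·sin(360°/32) = 449.36 mm²); the cube at (10.5, 15.5) is not intersected at this z (z outside [0, 9.5]); Taking the union: the regions partially overlap — summed areas 705.82 mm² minus the doubly-counted overlap 33.24 mm² gives 672.58 mm² — area = 672.58 mm²; (rotated 5° about Z; rotation is an isometry so areas/perimeters/island counts are preserved). Checking containment: at z = 22.8 the cross-section extends beyond the z = 17 cross-section by about 89.36 mm².

part overhangs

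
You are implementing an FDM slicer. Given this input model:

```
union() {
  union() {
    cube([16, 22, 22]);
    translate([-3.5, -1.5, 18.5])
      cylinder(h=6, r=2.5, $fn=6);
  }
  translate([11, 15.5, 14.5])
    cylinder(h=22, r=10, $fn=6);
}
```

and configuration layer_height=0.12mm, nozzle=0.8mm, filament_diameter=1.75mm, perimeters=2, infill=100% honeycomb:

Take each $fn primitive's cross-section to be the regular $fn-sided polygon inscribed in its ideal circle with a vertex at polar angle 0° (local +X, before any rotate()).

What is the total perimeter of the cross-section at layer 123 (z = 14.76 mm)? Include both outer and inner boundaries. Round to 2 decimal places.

82.09 mm

At z = 14.76 mm: the cube is present — its section is the full 16×22 rectangle (perimeter 76.00 mm); the cylinder at (-3.5, -1.5) is not intersected at this z (z outside [18.5, 24.5]); Taking the union: only the 16×22 cube is present, so the union is just that shape — boundary = 76.00 mm; the cylinder at (11, 15.5): section is a regular 6-gon, circumradius r=10 (perimeter = 2·6·10.000·sin(180°/6) = 60.00 mm); Taking the union: the regions partially overlap (shared area 193.56 mm²), so the edge portions inside another operand are dropped and the merged outline is re-measured after clipping — boundary = 82.09 mm. Overall, the cross-section is a single solid region. Total boundary length (outer) = 82.09 mm.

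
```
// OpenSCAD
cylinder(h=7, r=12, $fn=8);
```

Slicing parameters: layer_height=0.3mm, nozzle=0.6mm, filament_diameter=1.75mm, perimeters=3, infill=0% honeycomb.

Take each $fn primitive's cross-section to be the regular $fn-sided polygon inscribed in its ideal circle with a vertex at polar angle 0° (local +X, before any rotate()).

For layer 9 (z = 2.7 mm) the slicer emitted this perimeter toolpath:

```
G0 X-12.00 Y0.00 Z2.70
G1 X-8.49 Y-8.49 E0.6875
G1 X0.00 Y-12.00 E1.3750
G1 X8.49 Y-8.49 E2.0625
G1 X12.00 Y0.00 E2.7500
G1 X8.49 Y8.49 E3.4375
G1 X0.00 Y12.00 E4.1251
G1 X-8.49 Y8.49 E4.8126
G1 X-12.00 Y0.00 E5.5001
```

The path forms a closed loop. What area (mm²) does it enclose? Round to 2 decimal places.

Apply the shoelace formula to the sequence of (X, Y) vertices; enclosed area = 407.52 mm².

407.52 mm²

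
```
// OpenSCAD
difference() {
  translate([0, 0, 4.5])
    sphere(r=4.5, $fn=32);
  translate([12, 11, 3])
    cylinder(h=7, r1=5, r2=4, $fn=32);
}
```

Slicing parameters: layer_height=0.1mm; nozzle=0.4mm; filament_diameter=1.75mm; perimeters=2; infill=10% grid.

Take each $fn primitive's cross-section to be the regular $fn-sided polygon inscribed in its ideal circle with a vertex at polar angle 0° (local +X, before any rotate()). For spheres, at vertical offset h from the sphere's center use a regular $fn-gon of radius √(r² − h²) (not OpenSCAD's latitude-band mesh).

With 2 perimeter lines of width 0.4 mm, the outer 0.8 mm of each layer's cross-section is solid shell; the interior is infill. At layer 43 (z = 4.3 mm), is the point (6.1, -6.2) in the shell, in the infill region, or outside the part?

At z = 4.3 mm: the r=4.5 sphere slices to a regular 32-gon of circumradius 4.496 (√(r²−h²) with h=0.2 from center); the cone at (12, 11): at t=0.186 of its height the radius interpolates to r₁+(r₂−r₁)t = 4.814, giving a regular 32-gon of that circumradius; After the difference (first − rest): starting from the r=4.5 sphere, the cone at (12, 11) misses the remaining region (no effect) — 1 connected region. Overall, the cross-section is a single solid region. The nearest boundary edge runs (3.74, -2.50)→(3.18, -3.18); distance from the point to it = 4.20 mm. The point is not inside any of the regions above, so it lies outside the cross-section (4.20 mm from the nearest boundary).

outside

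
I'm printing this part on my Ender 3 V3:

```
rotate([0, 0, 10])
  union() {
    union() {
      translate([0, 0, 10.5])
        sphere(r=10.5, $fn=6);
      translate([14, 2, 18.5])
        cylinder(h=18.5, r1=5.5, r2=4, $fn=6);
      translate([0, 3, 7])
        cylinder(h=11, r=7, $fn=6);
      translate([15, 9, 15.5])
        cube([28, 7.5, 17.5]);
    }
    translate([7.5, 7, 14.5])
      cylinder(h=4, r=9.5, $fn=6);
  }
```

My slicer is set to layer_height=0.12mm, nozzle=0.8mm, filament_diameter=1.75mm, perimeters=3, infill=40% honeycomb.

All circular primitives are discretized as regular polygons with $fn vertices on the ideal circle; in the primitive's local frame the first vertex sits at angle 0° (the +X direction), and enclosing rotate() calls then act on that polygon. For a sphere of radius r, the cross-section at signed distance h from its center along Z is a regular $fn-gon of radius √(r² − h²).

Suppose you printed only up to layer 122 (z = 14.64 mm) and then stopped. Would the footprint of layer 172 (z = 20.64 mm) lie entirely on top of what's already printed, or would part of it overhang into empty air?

Compare the two slices. At z = 14.64: the r=10.5 sphere slices to a regular 6-gon of circumradius 9.649 (√(r²−h²) with h=4.14 from center) (area = (6/2)·9.649²·sin(360°/6) = 241.91 mm²); the cone at (14, 2) is absent (z outside [18.5, 37]); the r=7 cylinder at (0, 3) gives a regular 6-gon of circumradius 7 (constant along its height) (area = (6/2)·7.000²·sin(360°/6) = 127.31 mm²); the cube at (15, 9) is absent (z outside [15.5, 33]); Combining (union): the regions partially overlap — summed areas 369.21 mm² minus the doubly-counted overlap 122.08 mm² gives 247.13 mm² — area = 247.13 mm²; the r=9.5 cylinder at (7.5, 7) contributes a regular 6-gon of circumradius 9.5 (area = (6/2)·9.500²·sin(360°/6) = 234.48 mm²); Merging all regions: the regions partially overlap — summed areas 481.61 mm² minus the doubly-counted overlap 74.31 mm² gives 407.30 mm² — area = 407.30 mm²; (whole slice rotated 10° about Z — lengths, areas and connectivity unchanged). At z = 20.64: the r=10.5 sphere slices to a regular 6-gon of circumradius 2.726 (√(r²−h²) with h=10.14 from center) (area = (6/2)·2.726²·sin(360°/6) = 19.30 mm²); the cone at (14, 2): at t=0.116 of its height the radius interpolates to r₁+(r₂−r₁)t = 5.326, giving a regular 6-gon of that circumradius (area = (6/2)·5.326²·sin(360°/6) = 73.71 mm²); the cylinder at (0, 3) does not reach this height (z outside [7, 18]); the cube at (15, 9) (footprint 28×7.5) is included at this height (area 210.00 mm²); Taking the union: the 3 present regions are separate (no shared area or edge), so areas and boundary lengths simply add and each stays a separate island — area = 303.02 mm²; the cylinder at (7.5, 7) is absent (z outside [14.5, 18.5]); Merging all regions: only that combined region is present, so the union is just that shape — area = 303.02 mm²; (whole slice rotated 10° about Z — lengths, areas and connectivity unchanged). Checking containment: at z = 20.64 the cross-section extends beyond the z = 14.64 cross-section by about 246.46 mm².

part overhangs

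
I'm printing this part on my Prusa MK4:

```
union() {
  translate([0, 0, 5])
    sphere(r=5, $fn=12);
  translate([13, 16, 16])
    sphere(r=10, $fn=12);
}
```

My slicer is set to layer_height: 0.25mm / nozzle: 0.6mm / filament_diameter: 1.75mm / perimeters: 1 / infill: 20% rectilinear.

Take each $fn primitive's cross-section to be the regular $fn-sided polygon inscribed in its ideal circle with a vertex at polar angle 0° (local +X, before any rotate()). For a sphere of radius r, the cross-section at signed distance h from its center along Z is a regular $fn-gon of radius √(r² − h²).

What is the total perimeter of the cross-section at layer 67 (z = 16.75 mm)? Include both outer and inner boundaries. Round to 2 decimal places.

61.94 mm

At z = 16.75 mm: the sphere is absent (|z−center|=11.750 > r=5); the sphere at (13, 16): section is a regular 12-gon, circumradius = √(r²−h²) = √(10²−0.75²) = 9.972 (perimeter = 2·12·9.972·sin(180°/12) = 61.94 mm); Merging all regions: only the r=10 sphere at (13, 16) is present, so the union is just that shape — boundary = 61.94 mm. Overall, the cross-section is a single solid region. Total boundary length (outer) = 61.94 mm.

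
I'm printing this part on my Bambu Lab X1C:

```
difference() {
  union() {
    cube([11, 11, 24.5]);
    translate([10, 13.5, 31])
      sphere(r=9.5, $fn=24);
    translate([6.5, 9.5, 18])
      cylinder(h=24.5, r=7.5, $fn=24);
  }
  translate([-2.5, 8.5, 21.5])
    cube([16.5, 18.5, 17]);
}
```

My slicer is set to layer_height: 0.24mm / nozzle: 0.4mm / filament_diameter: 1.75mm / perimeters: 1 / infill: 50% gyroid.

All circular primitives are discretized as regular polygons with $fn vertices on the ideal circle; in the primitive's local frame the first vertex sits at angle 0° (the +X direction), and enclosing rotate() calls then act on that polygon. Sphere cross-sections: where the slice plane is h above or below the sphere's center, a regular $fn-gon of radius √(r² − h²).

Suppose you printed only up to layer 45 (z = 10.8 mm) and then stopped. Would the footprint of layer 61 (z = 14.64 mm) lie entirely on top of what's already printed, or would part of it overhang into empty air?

Compare the two slices. At z = 10.8: the cube (footprint 11×11) is included at this height (area 121.00 mm²); the sphere at (10, 13.5) is absent (|z−center|=20.200 > r=9.5); the cylinder at (6.5, 9.5) is not intersected at this z (z outside [18, 42.5]); Merging all regions: only the 11×11 cube is present, so the union is just that shape — area = 121.00 mm²; the cube at (-2.5, 8.5) does not reach this height (z outside [21.5, 38.5]); Taking the first minus the rest: none of the subtracted shapes is present at this height, so the result so far is unchanged — area = 121.00 mm². At z = 14.64: the cube is present — its section is the full 11×11 rectangle (area 121.00 mm²); the sphere at (10, 13.5) is not intersected at this z (|z−center|=16.360 > r=9.5); the cylinder at (6.5, 9.5) is absent (z outside [18, 42.5]); Merging all regions: only the 11×11 cube is present, so the union is just that shape — area = 121.00 mm²; the cube at (-2.5, 8.5) is absent (z outside [21.5, 38.5]); Subtracting the remaining from the first: none of the subtracted shapes is present at this height, so that combined region is unchanged — area = 121.00 mm². Checking containment: the cross-section at z = 14.64 is a subset of the cross-section at z = 10.8.

entirely on top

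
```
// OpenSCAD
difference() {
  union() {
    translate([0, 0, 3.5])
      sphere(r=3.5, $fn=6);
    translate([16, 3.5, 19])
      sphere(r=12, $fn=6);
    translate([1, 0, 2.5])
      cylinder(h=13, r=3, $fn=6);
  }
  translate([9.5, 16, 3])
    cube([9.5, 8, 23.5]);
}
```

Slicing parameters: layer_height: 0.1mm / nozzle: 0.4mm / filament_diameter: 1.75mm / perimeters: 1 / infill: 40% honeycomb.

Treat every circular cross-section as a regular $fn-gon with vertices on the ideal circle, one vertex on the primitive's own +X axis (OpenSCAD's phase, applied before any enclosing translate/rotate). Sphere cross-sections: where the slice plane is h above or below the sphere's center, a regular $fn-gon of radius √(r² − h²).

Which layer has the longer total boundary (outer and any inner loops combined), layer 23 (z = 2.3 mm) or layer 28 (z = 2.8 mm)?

layer 28 (z = 2.8 mm)

Layer 23 (z = 2.3): the r=3.5 sphere slices to a regular 6-gon of circumradius 3.288 (√(r²−h²) with h=1.2 from center) (perimeter = 2·6·3.288·sin(180°/6) = 19.73 mm); the sphere at (16, 3.5) does not reach this height (|z−center|=16.700 > r=12); the cylinder at (1, 0) does not reach this height (z outside [2.5, 15.5]); Taking the union: only the r=3.5 sphere is present, so the union is just that shape — boundary = 19.73 mm; the cube at (9.5, 16) is not intersected at this z (z outside [3, 26.5]); After the difference (first − rest): none of the subtracted shapes is present at this height, so that combined region is unchanged — boundary = 19.73 mm. So its perimeter = 19.73 mm. Layer 28 (z = 2.8): the r=3.5 sphere contributes a regular 6-gon of circumradius √(3.5²−0.7²) = 3.429 (perimeter = 2·6·3.429·sin(180°/6) = 20.58 mm); the sphere at (16, 3.5) does not reach this height (|z−center|=16.200 > r=12); the cylinder at (1, 0): section is a regular 6-gon, circumradius r=3 (perimeter = 2·6·3.000·sin(180°/6) = 18.00 mm); Combining (union): the regions partially overlap (shared area 20.42 mm²), so the edge portions inside another operand are dropped and the merged outline is re-measured after clipping — boundary = 21.72 mm; the cube at (9.5, 16) is not intersected at this z (z outside [3, 26.5]); Taking the first minus the rest: none of the subtracted shapes is present at this height, so that combined region is unchanged — boundary = 21.72 mm. So its perimeter = 21.72 mm. Layer 28 is larger (21.72 vs 19.73 mm).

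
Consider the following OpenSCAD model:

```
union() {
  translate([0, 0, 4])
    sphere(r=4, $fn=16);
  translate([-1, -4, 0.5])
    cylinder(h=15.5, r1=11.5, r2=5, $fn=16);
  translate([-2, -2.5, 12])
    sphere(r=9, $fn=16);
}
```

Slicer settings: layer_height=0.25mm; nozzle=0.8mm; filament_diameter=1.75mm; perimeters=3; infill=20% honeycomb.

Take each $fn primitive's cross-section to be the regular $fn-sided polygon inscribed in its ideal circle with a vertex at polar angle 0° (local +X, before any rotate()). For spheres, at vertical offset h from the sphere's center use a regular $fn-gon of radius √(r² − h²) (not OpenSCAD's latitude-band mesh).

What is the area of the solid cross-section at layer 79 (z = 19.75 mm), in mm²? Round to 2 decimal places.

64.10 mm²

At z = 19.75 mm: the sphere does not reach this height (|z−center|=15.750 > r=4); the cone at (-1, -4) is not intersected at this z (z outside [0.5, 16]); the r=9 sphere at (-2, -2.5) contributes a regular 16-gon of circumradius √(9²−7.75²) = 4.576 (area = (16/2)·4.576²·sin(360°/16) = 64.10 mm²); Merging all regions: only the r=9 sphere at (-2, -2.5) is present, so the union is just that shape — area = 64.10 mm². Overall, the cross-section is a single solid region. Net area = 64.10 mm².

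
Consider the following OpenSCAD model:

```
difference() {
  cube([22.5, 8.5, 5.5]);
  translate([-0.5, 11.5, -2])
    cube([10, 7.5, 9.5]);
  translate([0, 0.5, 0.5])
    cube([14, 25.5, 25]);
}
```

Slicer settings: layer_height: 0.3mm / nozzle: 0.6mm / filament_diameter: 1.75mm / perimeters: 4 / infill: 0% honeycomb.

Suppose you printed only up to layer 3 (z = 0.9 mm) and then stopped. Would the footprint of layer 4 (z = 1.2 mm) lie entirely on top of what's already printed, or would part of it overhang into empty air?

entirely on top

Compare the two slices. At z = 0.9: the cube is present — its section is the full 22.5×8.5 rectangle (area 191.25 mm²); the 10×7.5 cube at (-0.5, 11.5) contributes its full rectangle (area 75.00 mm²); the cube at (0, 0.5) is present — its section is the full 14×25.5 rectangle (area 357.00 mm²); Subtracting the remaining from the first: starting from the 22.5×8.5 cube (191.25 mm²), the 10×7.5 cube at (-0.5, 11.5) misses the remaining region (no effect); the 14×25.5 cube at (0, 0.5) partially overlaps it — only the 112.00 mm² overlap (of its 357.00 mm²) is removed, clipping the outline — area = 79.25 mm². At z = 1.2: the cube is present — its section is the full 22.5×8.5 rectangle (area 191.25 mm²); the 10×7.5 cube at (-0.5, 11.5) contributes its full rectangle (area 75.00 mm²); the 14×25.5 cube at (0, 0.5) contributes its full rectangle (area 357.00 mm²); Subtracting the remaining from the first: starting from the 22.5×8.5 cube (191.25 mm²), the 10×7.5 cube at (-0.5, 11.5) misses the remaining region (no effect); the 14×25.5 cube at (0, 0.5) partially overlaps it — only the 112.00 mm² overlap (of its 357.00 mm²) is removed, clipping the outline — area = 79.25 mm². Checking containment: the cross-section at z = 1.2 is a subset of the cross-section at z = 0.9.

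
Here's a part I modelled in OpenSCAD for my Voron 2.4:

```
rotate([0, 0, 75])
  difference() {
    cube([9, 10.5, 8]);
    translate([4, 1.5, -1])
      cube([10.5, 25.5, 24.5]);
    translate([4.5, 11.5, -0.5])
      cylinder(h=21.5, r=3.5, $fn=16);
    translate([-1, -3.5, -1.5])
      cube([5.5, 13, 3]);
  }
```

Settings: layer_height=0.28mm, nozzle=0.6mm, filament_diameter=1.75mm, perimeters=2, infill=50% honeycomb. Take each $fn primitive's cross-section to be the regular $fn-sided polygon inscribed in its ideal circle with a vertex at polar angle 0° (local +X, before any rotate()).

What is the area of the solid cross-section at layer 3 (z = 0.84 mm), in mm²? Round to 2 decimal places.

8.15 mm²

At z = 0.84 mm: the 9×10.5 cube contributes its full rectangle (area 94.50 mm²); the cube at (4, 1.5) (footprint 10.5×25.5) is included at this height (area 267.75 mm²); the cylinder at (4.5, 11.5): section is a regular 16-gon, circumradius r=3.5 (area = (16/2)·3.500²·sin(360°/16) = 37.50 mm²); the cube at (-1, -3.5) (footprint 5.5×13) is included at this height (area 71.50 mm²); Subtracting the remaining from the first: starting from the 9×10.5 cube (94.50 mm²), the 10.5×25.5 cube at (4, 1.5) partially overlaps it — only the 45.00 mm² overlap (of its 267.75 mm²) is removed, clipping the outline; the r=3.5 cylinder at (4.5, 11.5) partially overlaps it — only the 4.75 mm² overlap (of its 37.50 mm²) is removed, clipping the outline; the 5.5×13 cube at (-1, -3.5) partially overlaps it — only the 36.60 mm² overlap (of its 71.50 mm²) is removed, clipping the outline — area = 8.15 mm²; (rotated 75° about Z; rotation is an isometry so areas/perimeters/island counts are preserved). Overall, the cross-section has 2 separate islands. Net area = 8.15 mm².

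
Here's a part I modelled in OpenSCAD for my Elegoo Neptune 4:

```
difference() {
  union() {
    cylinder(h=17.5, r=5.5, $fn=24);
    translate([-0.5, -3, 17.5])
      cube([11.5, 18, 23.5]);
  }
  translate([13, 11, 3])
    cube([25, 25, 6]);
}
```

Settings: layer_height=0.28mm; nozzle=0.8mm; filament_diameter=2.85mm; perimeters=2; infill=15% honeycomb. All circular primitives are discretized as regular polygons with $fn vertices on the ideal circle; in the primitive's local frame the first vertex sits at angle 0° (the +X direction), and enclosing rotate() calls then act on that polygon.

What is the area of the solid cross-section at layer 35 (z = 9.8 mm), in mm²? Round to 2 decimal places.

93.95 mm²

At z = 9.8 mm: the r=5.5 cylinder gives a regular 24-gon of circumradius 5.5 (constant along its height) (area = (24/2)·5.500²·sin(360°/24) = 93.95 mm²); the cube at (-0.5, -3) does not reach this height (z outside [17.5, 41]); Combining (union): only the r=5.5 cylinder is present, so the union is just that shape — area = 93.95 mm²; the cube at (13, 11) is not intersected at this z (z outside [3, 9]); Subtracting the remaining from the first: none of the subtracted shapes is present at this height, so the result so far is unchanged — area = 93.95 mm². Overall, the cross-section is a single solid region. Net area = 93.95 mm².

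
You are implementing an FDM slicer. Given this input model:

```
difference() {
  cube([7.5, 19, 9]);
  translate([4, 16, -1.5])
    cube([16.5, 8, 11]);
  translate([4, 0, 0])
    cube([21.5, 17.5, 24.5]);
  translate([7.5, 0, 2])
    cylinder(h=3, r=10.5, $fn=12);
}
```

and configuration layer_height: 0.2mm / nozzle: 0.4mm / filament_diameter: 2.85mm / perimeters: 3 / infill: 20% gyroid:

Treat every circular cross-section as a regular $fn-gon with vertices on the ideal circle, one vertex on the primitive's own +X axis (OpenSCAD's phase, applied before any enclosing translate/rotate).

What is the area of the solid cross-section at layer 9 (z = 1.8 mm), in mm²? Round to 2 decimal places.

76.00 mm²

At z = 1.8 mm: the cube is present — its section is the full 7.5×19 rectangle (area 142.50 mm²); the cube at (4, 16) is present — its section is the full 16.5×8 rectangle (area 132.00 mm²); the 21.5×17.5 cube at (4, 0) contributes its full rectangle (area 376.25 mm²); the cylinder at (7.5, 0) does not reach this height (z outside [2, 5]); Taking the first minus the rest: starting from the 7.5×19 cube (142.50 mm²), the 16.5×8 cube at (4, 16) partially overlaps it — only the 10.50 mm² overlap (of its 132.00 mm²) is removed, clipping the outline; the 21.5×17.5 cube at (4, 0) partially overlaps it — only the 56.00 mm² overlap (of its 376.25 mm²) is removed, clipping the outline — area = 76.00 mm². Overall, the cross-section is a single solid region. Net area = 76.00 mm².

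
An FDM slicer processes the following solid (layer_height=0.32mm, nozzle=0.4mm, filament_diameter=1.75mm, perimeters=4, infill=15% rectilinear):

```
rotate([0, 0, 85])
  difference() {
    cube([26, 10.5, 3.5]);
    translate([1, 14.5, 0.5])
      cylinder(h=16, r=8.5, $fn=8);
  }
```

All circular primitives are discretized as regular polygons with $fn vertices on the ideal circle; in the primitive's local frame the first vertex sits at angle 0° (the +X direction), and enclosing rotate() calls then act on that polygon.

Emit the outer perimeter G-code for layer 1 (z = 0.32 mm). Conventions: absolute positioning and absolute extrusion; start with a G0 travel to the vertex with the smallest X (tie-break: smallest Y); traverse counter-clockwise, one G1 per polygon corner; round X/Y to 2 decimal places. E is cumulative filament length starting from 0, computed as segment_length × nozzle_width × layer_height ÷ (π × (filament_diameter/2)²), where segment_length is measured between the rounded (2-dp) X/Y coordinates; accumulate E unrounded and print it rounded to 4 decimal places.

G0 X-10.46 Y0.92 Z0.32
G1 X0.00 Y0.00 E0.5588
G1 X2.27 Y25.90 E1.9424
G1 X-8.19 Y26.82 E2.5012
G1 X-10.46 Y0.92 E3.8847

At z = 0.32 mm: the cube is present — its section is the full 26×10.5 rectangle; the cylinder at (1, 14.5) does not reach this height (z outside [0.5, 16.5]); Subtracting the remaining from the first: none of the subtracted shapes is present at this height, so the 26×10.5 cube is unchanged — 1 connected region; (whole slice rotated 85° about Z — lengths, areas and connectivity unchanged). The outline is a single polygon with 4 vertices. Extrusion per mm of travel: 0.4 × 0.32 / (π × 0.875²) = 0.053216. Accumulating E over each segment gives final E = 3.8847.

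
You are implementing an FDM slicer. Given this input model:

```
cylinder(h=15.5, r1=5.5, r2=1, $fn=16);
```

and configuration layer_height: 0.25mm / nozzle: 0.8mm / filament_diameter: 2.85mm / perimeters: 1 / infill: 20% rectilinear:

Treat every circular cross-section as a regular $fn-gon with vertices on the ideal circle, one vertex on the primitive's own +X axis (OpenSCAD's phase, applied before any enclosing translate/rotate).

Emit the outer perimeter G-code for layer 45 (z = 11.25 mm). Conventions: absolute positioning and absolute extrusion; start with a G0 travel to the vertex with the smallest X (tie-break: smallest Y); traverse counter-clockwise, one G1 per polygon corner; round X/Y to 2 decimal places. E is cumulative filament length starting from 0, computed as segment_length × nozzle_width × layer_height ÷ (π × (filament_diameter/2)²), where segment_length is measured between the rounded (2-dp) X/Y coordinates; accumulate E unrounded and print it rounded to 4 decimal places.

G0 X-2.23 Y0.00 Z11.25
G1 X-2.06 Y-0.85 E0.0272
G1 X-1.58 Y-1.58 E0.0546
G1 X-0.85 Y-2.06 E0.0820
G1 X0.00 Y-2.23 E0.1091
G1 X0.85 Y-2.06 E0.1363
G1 X1.58 Y-1.58 E0.1637
G1 X2.06 Y-0.85 E0.1911
G1 X2.23 Y0.00 E0.2183
G1 X2.06 Y0.85 E0.2454
G1 X1.58 Y1.58 E0.2728
G1 X0.85 Y2.06 E0.3002
G1 X0.00 Y2.23 E0.3274
G1 X-0.85 Y2.06 E0.3546
G1 X-1.58 Y1.58 E0.3820
G1 X-2.06 Y0.85 E0.4094
G1 X-2.23 Y0.00 E0.4365

At z = 11.25 mm: the cone: at t=0.726 of its height the radius interpolates to r₁+(r₂−r₁)t = 2.234, giving a regular 16-gon of that circumradius. The outline is a single polygon with 16 vertices. Extrusion per mm of travel: 0.8 × 0.25 / (π × 1.425²) = 0.031351. Accumulating E over each segment gives final E = 0.4365.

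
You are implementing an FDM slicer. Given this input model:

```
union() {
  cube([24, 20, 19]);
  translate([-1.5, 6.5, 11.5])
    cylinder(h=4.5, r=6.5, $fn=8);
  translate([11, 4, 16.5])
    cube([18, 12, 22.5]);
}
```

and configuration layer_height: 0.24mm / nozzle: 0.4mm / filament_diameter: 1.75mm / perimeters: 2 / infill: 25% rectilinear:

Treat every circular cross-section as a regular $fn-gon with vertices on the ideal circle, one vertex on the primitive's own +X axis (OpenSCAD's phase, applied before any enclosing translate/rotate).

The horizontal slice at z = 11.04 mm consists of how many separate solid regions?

At z = 11.04 mm: the cube (footprint 24×20) is included at this height; the cylinder at (-1.5, 6.5) is absent (z outside [11.5, 16]); the cube at (11, 4) does not reach this height (z outside [16.5, 39]); Taking the union: only the 24×20 cube is present, so the union is just that shape — 1 connected region. The result has 1 disconnected region.

1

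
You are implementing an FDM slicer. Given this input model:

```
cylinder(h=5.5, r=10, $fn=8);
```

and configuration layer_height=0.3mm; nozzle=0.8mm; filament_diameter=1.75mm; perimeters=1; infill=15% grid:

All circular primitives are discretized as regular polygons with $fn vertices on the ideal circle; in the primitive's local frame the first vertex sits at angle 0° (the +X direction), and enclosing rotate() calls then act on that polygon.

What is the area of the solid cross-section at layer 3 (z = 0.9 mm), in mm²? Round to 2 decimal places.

At z = 0.9 mm: the r=10 cylinder gives a regular 8-gon of circumradius 10 (constant along its height) (area = (8/2)·10.000²·sin(360°/8) = 282.84 mm²). Overall, the cross-section is a single solid region. Net area = 282.84 mm².

282.84 mm²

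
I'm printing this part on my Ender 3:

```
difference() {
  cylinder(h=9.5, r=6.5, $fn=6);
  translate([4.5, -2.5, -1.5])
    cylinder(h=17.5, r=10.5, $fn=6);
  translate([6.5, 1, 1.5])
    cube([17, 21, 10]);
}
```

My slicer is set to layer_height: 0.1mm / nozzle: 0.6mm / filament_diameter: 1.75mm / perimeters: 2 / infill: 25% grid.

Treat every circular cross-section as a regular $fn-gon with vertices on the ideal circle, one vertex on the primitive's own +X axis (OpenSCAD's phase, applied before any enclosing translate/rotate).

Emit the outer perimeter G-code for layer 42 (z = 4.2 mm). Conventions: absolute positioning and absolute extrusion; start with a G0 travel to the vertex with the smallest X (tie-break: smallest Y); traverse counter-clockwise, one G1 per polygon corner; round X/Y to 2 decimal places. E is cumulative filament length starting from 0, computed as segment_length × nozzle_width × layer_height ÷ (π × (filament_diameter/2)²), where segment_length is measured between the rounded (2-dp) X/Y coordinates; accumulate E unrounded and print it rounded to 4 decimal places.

G0 X-6.50 Y0.00 Z4.20
G1 X-5.53 Y-1.68 E0.0484
G1 X-1.31 Y5.63 E0.2589
G1 X-3.25 Y5.63 E0.3073
G1 X-6.50 Y0.00 E0.4695

At z = 4.2 mm: the cylinder: section is a regular 6-gon, circumradius r=6.5; the r=10.5 cylinder at (4.5, -2.5) contributes a regular 6-gon of circumradius 10.5; the 17×21 cube at (6.5, 1) contributes its full rectangle; After the difference (first − rest): starting from the r=6.5 cylinder, the r=10.5 cylinder at (4.5, -2.5) partially overlaps it — only the 97.19 mm² overlap (of its 286.44 mm²) is removed, clipping the outline; the 17×21 cube at (6.5, 1) misses the remaining region (no effect) — 1 connected region. The outline is a single polygon with 4 vertices. Extrusion per mm of travel: 0.6 × 0.1 / (π × 0.875²) = 0.024945. Accumulating E over each segment gives final E = 0.4695.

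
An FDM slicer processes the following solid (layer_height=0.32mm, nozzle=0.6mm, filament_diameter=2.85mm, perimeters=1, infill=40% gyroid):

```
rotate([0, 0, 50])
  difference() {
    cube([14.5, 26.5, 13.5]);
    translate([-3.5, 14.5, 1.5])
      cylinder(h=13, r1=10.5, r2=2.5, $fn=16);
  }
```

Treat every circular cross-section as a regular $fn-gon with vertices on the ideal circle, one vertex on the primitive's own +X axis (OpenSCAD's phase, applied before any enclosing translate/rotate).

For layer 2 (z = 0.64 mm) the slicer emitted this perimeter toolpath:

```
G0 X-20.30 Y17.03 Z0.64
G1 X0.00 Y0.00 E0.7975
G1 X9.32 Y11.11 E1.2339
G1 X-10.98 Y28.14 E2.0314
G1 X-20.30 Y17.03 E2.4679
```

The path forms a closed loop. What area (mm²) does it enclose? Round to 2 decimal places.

Apply the shoelace formula to the sequence of (X, Y) vertices; enclosed area = 384.25 mm².

384.25 mm²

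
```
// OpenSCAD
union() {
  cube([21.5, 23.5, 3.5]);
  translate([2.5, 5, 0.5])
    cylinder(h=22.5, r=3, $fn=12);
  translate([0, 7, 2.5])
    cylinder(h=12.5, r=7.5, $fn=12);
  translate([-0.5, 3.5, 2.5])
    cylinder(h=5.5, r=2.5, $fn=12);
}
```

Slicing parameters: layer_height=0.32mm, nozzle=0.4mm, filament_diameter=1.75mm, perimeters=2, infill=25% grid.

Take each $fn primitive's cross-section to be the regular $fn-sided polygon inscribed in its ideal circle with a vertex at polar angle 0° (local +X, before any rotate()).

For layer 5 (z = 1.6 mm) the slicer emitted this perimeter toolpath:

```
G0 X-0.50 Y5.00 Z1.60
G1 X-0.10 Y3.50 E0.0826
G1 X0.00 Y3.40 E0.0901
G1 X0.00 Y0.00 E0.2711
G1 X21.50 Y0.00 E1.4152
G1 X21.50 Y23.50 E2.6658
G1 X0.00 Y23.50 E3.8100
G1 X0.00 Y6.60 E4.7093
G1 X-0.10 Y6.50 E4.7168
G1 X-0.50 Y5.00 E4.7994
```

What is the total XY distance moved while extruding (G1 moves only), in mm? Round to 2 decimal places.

90.19 mm

Sum the Euclidean lengths of each G1 segment: total = 90.19 mm.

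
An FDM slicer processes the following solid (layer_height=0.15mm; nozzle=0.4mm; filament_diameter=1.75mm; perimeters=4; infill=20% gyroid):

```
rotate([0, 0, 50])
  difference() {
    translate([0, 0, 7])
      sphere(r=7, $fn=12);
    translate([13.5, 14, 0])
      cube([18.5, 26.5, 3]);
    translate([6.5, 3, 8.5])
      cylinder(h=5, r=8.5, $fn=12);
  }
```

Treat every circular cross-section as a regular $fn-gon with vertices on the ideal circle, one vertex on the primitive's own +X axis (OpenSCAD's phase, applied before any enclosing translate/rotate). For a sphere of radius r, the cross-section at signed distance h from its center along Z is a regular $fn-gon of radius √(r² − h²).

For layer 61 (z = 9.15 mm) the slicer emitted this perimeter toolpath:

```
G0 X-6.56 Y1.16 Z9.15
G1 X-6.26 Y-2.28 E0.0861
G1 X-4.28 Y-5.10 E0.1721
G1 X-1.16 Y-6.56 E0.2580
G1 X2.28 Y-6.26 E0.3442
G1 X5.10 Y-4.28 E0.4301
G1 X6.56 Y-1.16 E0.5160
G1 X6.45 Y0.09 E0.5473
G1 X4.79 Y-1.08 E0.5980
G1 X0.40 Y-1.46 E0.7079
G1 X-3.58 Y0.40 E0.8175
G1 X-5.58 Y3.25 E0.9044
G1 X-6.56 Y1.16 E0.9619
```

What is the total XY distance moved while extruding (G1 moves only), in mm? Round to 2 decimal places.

Sum the Euclidean lengths of each G1 segment: total = 38.56 mm.

38.56 mm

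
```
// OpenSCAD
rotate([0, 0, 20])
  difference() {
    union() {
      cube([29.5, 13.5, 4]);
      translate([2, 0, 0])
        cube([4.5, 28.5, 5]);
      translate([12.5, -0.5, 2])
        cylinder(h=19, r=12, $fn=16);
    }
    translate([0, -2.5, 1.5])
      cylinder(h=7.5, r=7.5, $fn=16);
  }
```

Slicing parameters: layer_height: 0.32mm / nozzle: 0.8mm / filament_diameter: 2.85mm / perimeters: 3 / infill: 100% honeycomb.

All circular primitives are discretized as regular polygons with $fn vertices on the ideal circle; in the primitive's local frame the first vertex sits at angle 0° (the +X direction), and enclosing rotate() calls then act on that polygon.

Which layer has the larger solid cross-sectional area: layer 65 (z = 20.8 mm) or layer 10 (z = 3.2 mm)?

layer 10 (z = 3.2 mm)

Layer 65 (z = 20.8): the cube is absent (z outside [0, 4]); the cube at (2, 0) is absent (z outside [0, 5]); the r=12 cylinder at (12.5, -0.5) contributes a regular 16-gon of circumradius 12 (area = (16/2)·12.000²·sin(360°/16) = 440.85 mm²); Merging all regions: only the r=12 cylinder at (12.5, -0.5) is present, so the union is just that shape — area = 440.85 mm²; the cylinder at (0, -2.5) does not reach this height (z outside [1.5, 9]); After the difference (first − rest): none of the subtracted shapes is present at this height, so the result so far is unchanged — area = 440.85 mm²; (rotated 20° about Z; rotation is an isometry so areas/perimeters/island counts are preserved). So its area = 440.85 mm². Layer 10 (z = 3.2): the cube (footprint 29.5×13.5) is included at this height (area 398.25 mm²); the cube at (2, 0) (footprint 4.5×28.5) is included at this height (area 128.25 mm²); the cylinder at (12.5, -0.5): section is a regular 16-gon, circumradius r=12 (area = (16/2)·12.000²·sin(360°/16) = 440.85 mm²); Merging all regions: the regions partially overlap — summed areas 967.35 mm² minus the doubly-counted overlap 269.23 mm² gives 698.13 mm² — area = 698.13 mm²; the r=7.5 cylinder at (0, -2.5) contributes a regular 16-gon of circumradius 7.5 (area = (16/2)·7.500²·sin(360°/16) = 172.21 mm²); Taking the first minus the rest: starting from that combined region (698.13 mm²), the r=7.5 cylinder at (0, -2.5) partially overlaps it — only the 68.68 mm² overlap (of its 172.21 mm²) is removed, clipping the outline — area = 629.44 mm²; (rotated 20° about Z; rotation is an isometry so areas/perimeters/island counts are preserved). So its area = 629.44 mm². Layer 10 is larger (629.44 vs 440.85 mm²).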